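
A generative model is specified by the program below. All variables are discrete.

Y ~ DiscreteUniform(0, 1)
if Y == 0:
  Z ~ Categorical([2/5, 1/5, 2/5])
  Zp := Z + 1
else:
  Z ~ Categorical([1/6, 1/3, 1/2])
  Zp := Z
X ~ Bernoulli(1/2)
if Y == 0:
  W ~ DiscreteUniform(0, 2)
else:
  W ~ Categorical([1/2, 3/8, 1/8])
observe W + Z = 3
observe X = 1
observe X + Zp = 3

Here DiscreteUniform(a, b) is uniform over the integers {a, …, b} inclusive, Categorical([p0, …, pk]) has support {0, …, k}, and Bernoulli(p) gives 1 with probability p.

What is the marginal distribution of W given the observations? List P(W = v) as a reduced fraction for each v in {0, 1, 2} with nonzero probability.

Enumerate traces; 2 have nonzero weight after conditioning:
  (Y=0, Z=1, X=1, W=2) weight 1/60
  (Y=1, Z=2, X=1, W=1) weight 3/64
Group by W:
  weight(W=1) = 3/64
  weight(W=2) = 1/60
Total weight = 3/64 + 1/60 = 61/960
P(W=1 | obs) = 3/64 / 61/960 = 45/61
P(W=2 | obs) = 1/60 / 61/960 = 16/61

P(W=1) = 45/61, P(W=2) = 16/61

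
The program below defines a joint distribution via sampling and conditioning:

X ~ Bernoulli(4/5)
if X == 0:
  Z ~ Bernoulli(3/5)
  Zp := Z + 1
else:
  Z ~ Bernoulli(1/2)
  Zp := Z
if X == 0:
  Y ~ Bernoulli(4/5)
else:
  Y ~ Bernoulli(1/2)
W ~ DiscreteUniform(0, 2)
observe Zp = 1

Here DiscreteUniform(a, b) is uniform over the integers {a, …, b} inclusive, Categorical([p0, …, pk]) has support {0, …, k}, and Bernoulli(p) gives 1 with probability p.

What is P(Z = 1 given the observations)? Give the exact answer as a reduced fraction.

Enumerate traces; 12 have nonzero weight after conditioning:
  (X=0, Z=0, Y=0, W=0) weight 2/375
  (X=0, Z=0, Y=0, W=1) weight 2/375
  (X=0, Z=0, Y=0, W=2) weight 2/375
  (X=0, Z=0, Y=1, W=0) weight 8/375
  (X=0, Z=0, Y=1, W=1) weight 8/375
  (X=0, Z=0, Y=1, W=2) weight 8/375
  (X=1, Z=1, Y=0, W=0) weight 1/15
  (X=1, Z=1, Y=0, W=1) weight 1/15
  … 4 more
Group by Z:
  weight(Z=0) = 2/25
  weight(Z=1) = 2/5
Total weight = 2/25 + 2/5 = 12/25
P(Z=0 | obs) = 2/25 / 12/25 = 1/6
P(Z=1 | obs) = 2/5 / 12/25 = 5/6

P(Z = 1 | obs) = 5/6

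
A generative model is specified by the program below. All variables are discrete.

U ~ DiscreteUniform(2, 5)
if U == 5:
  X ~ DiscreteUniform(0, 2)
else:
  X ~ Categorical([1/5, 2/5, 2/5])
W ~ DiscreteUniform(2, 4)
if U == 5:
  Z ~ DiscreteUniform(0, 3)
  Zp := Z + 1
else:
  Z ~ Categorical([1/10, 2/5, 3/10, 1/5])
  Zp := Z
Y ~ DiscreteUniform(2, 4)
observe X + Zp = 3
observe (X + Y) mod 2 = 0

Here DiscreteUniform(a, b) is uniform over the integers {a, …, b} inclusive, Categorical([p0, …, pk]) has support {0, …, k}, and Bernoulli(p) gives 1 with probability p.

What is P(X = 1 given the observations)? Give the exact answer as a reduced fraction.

P(X = 1 | obs) = 133/593

Enumerate traces; 60 have nonzero weight after conditioning:
  (U=2, X=0, W=2, Z=3, Y=2) weight 1/900
  (U=2, X=0, W=2, Z=3, Y=4) weight 1/900
  (U=2, X=0, W=3, Z=3, Y=2) weight 1/900
  (U=2, X=0, W=3, Z=3, Y=4) weight 1/900
  (U=2, X=0, W=4, Z=3, Y=2) weight 1/900
  (U=2, X=0, W=4, Z=3, Y=4) weight 1/900
  (U=2, X=1, W=2, Z=2, Y=3) weight 1/300
  (U=2, X=1, W=3, Z=2, Y=3) weight 1/300
  (U=2, X=2, W=2, Z=1, Y=2) weight 1/225
  … 51 more
Group by X:
  weight(X=0) = 61/1800
  weight(X=1) = 133/3600
  weight(X=2) = 169/1800
Total weight = 61/1800 + 133/3600 + 169/1800 = 593/3600
P(X=0 | obs) = 61/1800 / 593/3600 = 122/593
P(X=1 | obs) = 133/3600 / 593/3600 = 133/593
P(X=2 | obs) = 169/1800 / 593/3600 = 338/593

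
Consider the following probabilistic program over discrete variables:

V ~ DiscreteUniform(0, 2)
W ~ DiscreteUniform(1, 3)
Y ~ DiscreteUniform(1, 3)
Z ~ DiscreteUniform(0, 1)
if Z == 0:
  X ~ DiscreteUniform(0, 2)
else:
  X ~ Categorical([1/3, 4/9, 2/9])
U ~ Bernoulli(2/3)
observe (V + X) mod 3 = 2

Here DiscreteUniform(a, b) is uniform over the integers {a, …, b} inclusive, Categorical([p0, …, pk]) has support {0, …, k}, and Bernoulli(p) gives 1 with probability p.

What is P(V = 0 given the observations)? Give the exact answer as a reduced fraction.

Enumerate traces; 108 have nonzero weight after conditioning:
  (V=0, W=1, Y=1, Z=0, X=2, U=0) weight 1/486
  (V=0, W=1, Y=1, Z=0, X=2, U=1) weight 1/243
  (V=0, W=1, Y=1, Z=1, X=2, U=0) weight 1/729
  (V=0, W=1, Y=1, Z=1, X=2, U=1) weight 2/729
  (V=0, W=1, Y=2, Z=0, X=2, U=0) weight 1/486
  (V=0, W=1, Y=2, Z=0, X=2, U=1) weight 1/243
  (V=0, W=1, Y=2, Z=1, X=2, U=0) weight 1/729
  (V=0, W=1, Y=2, Z=1, X=2, U=1) weight 2/729
  (V=1, W=1, Y=1, Z=0, X=1, U=0) weight 1/486
  (V=2, W=1, Y=1, Z=0, X=0, U=0) weight 1/486
  … 98 more
Group by V:
  weight(V=0) = 5/54
  weight(V=1) = 7/54
  weight(V=2) = 1/9
Total weight = 5/54 + 7/54 + 1/9 = 1/3
P(V=0 | obs) = 5/54 / 1/3 = 5/18
P(V=1 | obs) = 7/54 / 1/3 = 7/18
P(V=2 | obs) = 1/9 / 1/3 = 1/3

P(V = 0 | obs) = 5/18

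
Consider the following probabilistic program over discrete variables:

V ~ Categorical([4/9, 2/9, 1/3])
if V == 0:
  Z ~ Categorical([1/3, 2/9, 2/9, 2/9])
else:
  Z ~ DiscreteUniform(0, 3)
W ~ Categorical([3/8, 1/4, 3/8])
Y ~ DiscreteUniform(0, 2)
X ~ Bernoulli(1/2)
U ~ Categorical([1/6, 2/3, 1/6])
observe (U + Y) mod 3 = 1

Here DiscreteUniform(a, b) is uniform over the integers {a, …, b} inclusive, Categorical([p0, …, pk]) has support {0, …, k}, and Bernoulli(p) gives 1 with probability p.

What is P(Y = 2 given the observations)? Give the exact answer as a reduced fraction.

Enumerate traces; 216 have nonzero weight after conditioning:
  (V=0, Z=0, W=0, Y=0, X=0, U=1) weight 1/162
  (V=0, Z=0, W=0, Y=0, X=1, U=1) weight 1/162
  (V=0, Z=0, W=0, Y=1, X=0, U=0) weight 1/648
  (V=0, Z=0, W=0, Y=1, X=1, U=0) weight 1/648
  (V=0, Z=0, W=0, Y=2, X=0, U=2) weight 1/648
  (V=0, Z=0, W=0, Y=2, X=1, U=2) weight 1/648
  (V=0, Z=0, W=1, Y=0, X=0, U=1) weight 1/243
  (V=0, Z=0, W=1, Y=0, X=1, U=1) weight 1/243
  … 208 more
Group by Y:
  weight(Y=0) = 2/9
  weight(Y=1) = 1/18
  weight(Y=2) = 1/18
Total weight = 2/9 + 1/18 + 1/18 = 1/3
P(Y=0 | obs) = 2/9 / 1/3 = 2/3
P(Y=1 | obs) = 1/18 / 1/3 = 1/6
P(Y=2 | obs) = 1/18 / 1/3 = 1/6

P(Y = 2 | obs) = 1/6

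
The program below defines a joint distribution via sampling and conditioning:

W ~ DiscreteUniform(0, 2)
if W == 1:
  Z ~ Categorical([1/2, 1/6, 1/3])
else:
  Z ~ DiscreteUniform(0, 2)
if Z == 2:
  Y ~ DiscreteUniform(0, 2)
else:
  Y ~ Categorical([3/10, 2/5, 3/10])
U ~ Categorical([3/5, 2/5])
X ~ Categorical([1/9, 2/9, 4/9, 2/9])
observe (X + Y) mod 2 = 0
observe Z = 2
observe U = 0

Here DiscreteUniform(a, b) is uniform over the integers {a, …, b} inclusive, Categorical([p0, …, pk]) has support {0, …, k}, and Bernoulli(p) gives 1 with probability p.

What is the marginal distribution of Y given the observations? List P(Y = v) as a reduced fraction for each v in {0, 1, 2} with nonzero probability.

P(Y=0) = 5/14, P(Y=1) = 2/7, P(Y=2) = 5/14

Enumerate traces; 18 have nonzero weight after conditioning:
  (W=0, Z=2, Y=0, U=0, X=0) weight 1/405
  (W=0, Z=2, Y=0, U=0, X=2) weight 4/405
  (W=0, Z=2, Y=1, U=0, X=1) weight 2/405
  (W=0, Z=2, Y=1, U=0, X=3) weight 2/405
  (W=0, Z=2, Y=2, U=0, X=0) weight 1/405
  (W=0, Z=2, Y=2, U=0, X=2) weight 4/405
  (W=1, Z=2, Y=0, U=0, X=0) weight 1/405
  (W=1, Z=2, Y=0, U=0, X=2) weight 4/405
  … 10 more
Group by Y:
  weight(Y=0) = 1/27
  weight(Y=1) = 4/135
  weight(Y=2) = 1/27
Total weight = 1/27 + 4/135 + 1/27 = 14/135
P(Y=0 | obs) = 1/27 / 14/135 = 5/14
P(Y=1 | obs) = 4/135 / 14/135 = 2/7
P(Y=2 | obs) = 1/27 / 14/135 = 5/14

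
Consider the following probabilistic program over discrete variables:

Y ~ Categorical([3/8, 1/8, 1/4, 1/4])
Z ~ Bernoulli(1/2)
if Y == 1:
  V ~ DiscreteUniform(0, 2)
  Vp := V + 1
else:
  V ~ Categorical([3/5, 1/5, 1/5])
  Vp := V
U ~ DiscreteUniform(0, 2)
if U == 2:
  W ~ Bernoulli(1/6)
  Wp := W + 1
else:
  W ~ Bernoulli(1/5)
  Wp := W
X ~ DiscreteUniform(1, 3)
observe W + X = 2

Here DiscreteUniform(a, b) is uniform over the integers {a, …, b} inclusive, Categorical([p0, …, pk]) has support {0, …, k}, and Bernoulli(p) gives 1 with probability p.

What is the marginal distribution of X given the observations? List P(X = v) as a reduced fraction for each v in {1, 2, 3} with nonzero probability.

Enumerate traces; 144 have nonzero weight after conditioning:
  (Y=0, Z=0, V=0, U=0, W=0, X=2) weight 1/100
  (Y=0, Z=0, V=0, U=0, W=1, X=1) weight 1/400
  (Y=0, Z=0, V=0, U=1, W=0, X=2) weight 1/100
  (Y=0, Z=0, V=0, U=1, W=1, X=1) weight 1/400
  (Y=0, Z=0, V=0, U=2, W=0, X=2) weight 1/96
  (Y=0, Z=0, V=0, U=2, W=1, X=1) weight 1/480
  (Y=0, Z=0, V=1, U=0, W=0, X=2) weight 1/300
  (Y=0, Z=0, V=1, U=0, W=1, X=1) weight 1/1200
  … 136 more
Group by X:
  weight(X=1) = 17/270
  weight(X=2) = 73/270
Total weight = 17/270 + 73/270 = 1/3
P(X=1 | obs) = 17/270 / 1/3 = 17/90
P(X=2 | obs) = 73/270 / 1/3 = 73/90

P(X=1) = 17/90, P(X=2) = 73/90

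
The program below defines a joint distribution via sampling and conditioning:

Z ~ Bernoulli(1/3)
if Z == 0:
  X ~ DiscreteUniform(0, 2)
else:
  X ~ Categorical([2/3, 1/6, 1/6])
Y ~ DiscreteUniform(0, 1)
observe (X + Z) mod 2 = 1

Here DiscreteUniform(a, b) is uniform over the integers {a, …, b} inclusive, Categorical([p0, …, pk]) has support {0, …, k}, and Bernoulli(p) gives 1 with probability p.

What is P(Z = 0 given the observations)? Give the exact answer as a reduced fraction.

Enumerate traces; 6 have nonzero weight after conditioning:
  (Z=0, X=1, Y=0) weight 1/9
  (Z=0, X=1, Y=1) weight 1/9
  (Z=1, X=0, Y=0) weight 1/9
  (Z=1, X=0, Y=1) weight 1/9
  (Z=1, X=2, Y=0) weight 1/36
  (Z=1, X=2, Y=1) weight 1/36
Group by Z:
  weight(Z=0) = 2/9
  weight(Z=1) = 5/18
Total weight = 2/9 + 5/18 = 1/2
P(Z=0 | obs) = 2/9 / 1/2 = 4/9
P(Z=1 | obs) = 5/18 / 1/2 = 5/9

P(Z = 0 | obs) = 4/9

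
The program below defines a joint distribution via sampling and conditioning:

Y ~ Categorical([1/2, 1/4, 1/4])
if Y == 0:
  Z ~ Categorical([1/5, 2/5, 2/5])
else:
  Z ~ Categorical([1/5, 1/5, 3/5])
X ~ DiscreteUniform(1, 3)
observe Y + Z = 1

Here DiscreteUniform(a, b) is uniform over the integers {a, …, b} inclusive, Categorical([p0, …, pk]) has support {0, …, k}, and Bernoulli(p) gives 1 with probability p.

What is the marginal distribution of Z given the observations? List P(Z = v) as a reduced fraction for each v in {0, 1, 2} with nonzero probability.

P(Z=0) = 1/5, P(Z=1) = 4/5

Enumerate traces; 6 have nonzero weight after conditioning:
  (Y=0, Z=1, X=1) weight 1/15
  (Y=0, Z=1, X=2) weight 1/15
  (Y=0, Z=1, X=3) weight 1/15
  (Y=1, Z=0, X=1) weight 1/60
  (Y=1, Z=0, X=2) weight 1/60
  (Y=1, Z=0, X=3) weight 1/60
Group by Z:
  weight(Z=0) = 1/20
  weight(Z=1) = 1/5
Total weight = 1/20 + 1/5 = 1/4
P(Z=0 | obs) = 1/20 / 1/4 = 1/5
P(Z=1 | obs) = 1/5 / 1/4 = 4/5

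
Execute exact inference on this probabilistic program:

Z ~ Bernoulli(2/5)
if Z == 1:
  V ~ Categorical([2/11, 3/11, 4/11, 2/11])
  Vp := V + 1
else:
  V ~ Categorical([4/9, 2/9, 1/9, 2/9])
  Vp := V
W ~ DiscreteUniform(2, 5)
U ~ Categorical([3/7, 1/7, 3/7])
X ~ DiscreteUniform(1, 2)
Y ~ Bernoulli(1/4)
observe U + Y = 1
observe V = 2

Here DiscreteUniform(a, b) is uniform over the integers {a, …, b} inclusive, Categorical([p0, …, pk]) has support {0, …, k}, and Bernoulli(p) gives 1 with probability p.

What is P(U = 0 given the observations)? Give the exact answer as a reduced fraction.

P(U = 0 | obs) = 1/2

Enumerate traces; 32 have nonzero weight after conditioning:
  (Z=0, V=2, W=2, U=0, X=1, Y=1) weight 1/1120
  (Z=0, V=2, W=2, U=0, X=2, Y=1) weight 1/1120
  (Z=0, V=2, W=2, U=1, X=1, Y=0) weight 1/1120
  (Z=0, V=2, W=2, U=1, X=2, Y=0) weight 1/1120
  (Z=0, V=2, W=3, U=0, X=1, Y=1) weight 1/1120
  (Z=0, V=2, W=3, U=0, X=2, Y=1) weight 1/1120
  (Z=0, V=2, W=3, U=1, X=1, Y=0) weight 1/1120
  (Z=0, V=2, W=3, U=1, X=2, Y=0) weight 1/1120
  … 24 more
Group by U:
  weight(U=0) = 1/44
  weight(U=1) = 1/44
Total weight = 1/44 + 1/44 = 1/22
P(U=0 | obs) = 1/44 / 1/22 = 1/2
P(U=1 | obs) = 1/44 / 1/22 = 1/2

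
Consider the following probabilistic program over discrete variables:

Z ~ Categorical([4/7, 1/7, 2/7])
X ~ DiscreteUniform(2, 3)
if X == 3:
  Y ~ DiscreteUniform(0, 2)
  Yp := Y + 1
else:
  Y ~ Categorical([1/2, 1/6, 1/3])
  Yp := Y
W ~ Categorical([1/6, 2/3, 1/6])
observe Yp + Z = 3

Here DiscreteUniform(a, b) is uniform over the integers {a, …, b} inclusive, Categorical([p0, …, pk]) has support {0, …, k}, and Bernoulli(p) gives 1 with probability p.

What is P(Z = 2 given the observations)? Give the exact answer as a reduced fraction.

P(Z = 2 | obs) = 1/3

Enumerate traces; 15 have nonzero weight after conditioning:
  (Z=0, X=3, Y=2, W=0) weight 1/63
  (Z=0, X=3, Y=2, W=1) weight 4/63
  (Z=0, X=3, Y=2, W=2) weight 1/63
  (Z=1, X=2, Y=2, W=0) weight 1/252
  (Z=1, X=2, Y=2, W=1) weight 1/63
  (Z=1, X=2, Y=2, W=2) weight 1/252
  (Z=1, X=3, Y=1, W=0) weight 1/252
  (Z=1, X=3, Y=1, W=1) weight 1/63
  (Z=2, X=2, Y=1, W=0) weight 1/252
  … 6 more
Group by Z:
  weight(Z=0) = 2/21
  weight(Z=1) = 1/21
  weight(Z=2) = 1/14
Total weight = 2/21 + 1/21 + 1/14 = 3/14
P(Z=0 | obs) = 2/21 / 3/14 = 4/9
P(Z=1 | obs) = 1/21 / 3/14 = 2/9
P(Z=2 | obs) = 1/14 / 3/14 = 1/3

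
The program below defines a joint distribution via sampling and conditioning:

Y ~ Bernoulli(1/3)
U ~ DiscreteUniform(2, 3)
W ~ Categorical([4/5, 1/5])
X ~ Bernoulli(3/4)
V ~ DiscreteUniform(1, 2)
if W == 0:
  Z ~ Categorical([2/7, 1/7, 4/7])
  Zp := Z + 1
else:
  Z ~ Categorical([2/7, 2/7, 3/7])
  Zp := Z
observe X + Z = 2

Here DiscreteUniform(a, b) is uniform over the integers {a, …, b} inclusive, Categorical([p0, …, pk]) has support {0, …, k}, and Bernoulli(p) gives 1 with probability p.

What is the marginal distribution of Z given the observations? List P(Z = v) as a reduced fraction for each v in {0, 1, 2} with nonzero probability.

Enumerate traces; 32 have nonzero weight after conditioning:
  (Y=0, U=2, W=0, X=0, V=1, Z=2) weight 2/105
  (Y=0, U=2, W=0, X=0, V=2, Z=2) weight 2/105
  (Y=0, U=2, W=0, X=1, V=1, Z=1) weight 1/70
  (Y=0, U=2, W=0, X=1, V=2, Z=1) weight 1/70
  (Y=0, U=2, W=1, X=0, V=1, Z=2) weight 1/280
  (Y=0, U=2, W=1, X=0, V=2, Z=2) weight 1/280
  (Y=0, U=2, W=1, X=1, V=1, Z=1) weight 1/140
  (Y=0, U=2, W=1, X=1, V=2, Z=1) weight 1/140
  … 24 more
Group by Z:
  weight(Z=1) = 9/70
  weight(Z=2) = 19/140
Total weight = 9/70 + 19/140 = 37/140
P(Z=1 | obs) = 9/70 / 37/140 = 18/37
P(Z=2 | obs) = 19/140 / 37/140 = 19/37

P(Z=1) = 18/37, P(Z=2) = 19/37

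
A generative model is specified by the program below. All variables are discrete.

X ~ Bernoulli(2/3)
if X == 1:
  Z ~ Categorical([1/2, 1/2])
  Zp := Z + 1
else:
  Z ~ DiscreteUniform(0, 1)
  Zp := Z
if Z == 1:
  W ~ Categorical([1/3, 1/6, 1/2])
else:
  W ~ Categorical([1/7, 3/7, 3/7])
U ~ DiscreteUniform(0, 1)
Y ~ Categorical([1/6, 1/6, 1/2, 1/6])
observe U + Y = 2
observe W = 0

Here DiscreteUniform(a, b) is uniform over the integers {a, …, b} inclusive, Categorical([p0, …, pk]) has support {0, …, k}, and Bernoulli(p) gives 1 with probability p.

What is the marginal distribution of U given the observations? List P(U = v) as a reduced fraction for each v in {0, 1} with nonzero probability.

P(U=0) = 3/4, P(U=1) = 1/4

Enumerate traces; 8 have nonzero weight after conditioning:
  (X=0, Z=0, W=0, U=0, Y=2) weight 1/168
  (X=0, Z=0, W=0, U=1, Y=1) weight 1/504
  (X=0, Z=1, W=0, U=0, Y=2) weight 1/72
  (X=0, Z=1, W=0, U=1, Y=1) weight 1/216
  (X=1, Z=0, W=0, U=0, Y=2) weight 1/84
  (X=1, Z=0, W=0, U=1, Y=1) weight 1/252
  (X=1, Z=1, W=0, U=0, Y=2) weight 1/36
  (X=1, Z=1, W=0, U=1, Y=1) weight 1/108
Group by U:
  weight(U=0) = 5/84
  weight(U=1) = 5/252
Total weight = 5/84 + 5/252 = 5/63
P(U=0 | obs) = 5/84 / 5/63 = 3/4
P(U=1 | obs) = 5/252 / 5/63 = 1/4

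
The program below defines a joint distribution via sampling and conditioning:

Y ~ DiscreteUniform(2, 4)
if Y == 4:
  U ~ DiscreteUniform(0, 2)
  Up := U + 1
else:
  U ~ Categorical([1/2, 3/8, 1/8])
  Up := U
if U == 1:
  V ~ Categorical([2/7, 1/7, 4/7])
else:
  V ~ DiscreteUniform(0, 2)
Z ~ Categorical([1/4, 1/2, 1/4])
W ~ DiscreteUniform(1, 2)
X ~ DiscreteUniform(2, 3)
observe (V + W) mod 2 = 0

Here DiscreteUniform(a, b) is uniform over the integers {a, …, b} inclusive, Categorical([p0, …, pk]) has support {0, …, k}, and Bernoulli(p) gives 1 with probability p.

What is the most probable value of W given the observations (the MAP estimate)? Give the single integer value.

Enumerate traces; 162 have nonzero weight after conditioning:
  (Y=2, U=0, V=0, Z=0, W=2, X=2) weight 1/288
  (Y=2, U=0, V=0, Z=0, W=2, X=3) weight 1/288
  (Y=2, U=0, V=0, Z=1, W=2, X=2) weight 1/144
  (Y=2, U=0, V=0, Z=1, W=2, X=3) weight 1/144
  (Y=2, U=0, V=0, Z=2, W=2, X=2) weight 1/288
  (Y=2, U=0, V=0, Z=2, W=2, X=3) weight 1/288
  (Y=2, U=0, V=1, Z=0, W=1, X=2) weight 1/288
  (Y=2, U=0, V=1, Z=0, W=1, X=3) weight 1/288
  … 154 more
Group by W:
  weight(W=1) = 25/189
  weight(W=2) = 139/378
Total weight = 25/189 + 139/378 = 1/2
P(W=1 | obs) = 25/189 / 1/2 = 50/189
P(W=2 | obs) = 139/378 / 1/2 = 139/189
argmax = 2

argmax_v P(W = v | obs) = 2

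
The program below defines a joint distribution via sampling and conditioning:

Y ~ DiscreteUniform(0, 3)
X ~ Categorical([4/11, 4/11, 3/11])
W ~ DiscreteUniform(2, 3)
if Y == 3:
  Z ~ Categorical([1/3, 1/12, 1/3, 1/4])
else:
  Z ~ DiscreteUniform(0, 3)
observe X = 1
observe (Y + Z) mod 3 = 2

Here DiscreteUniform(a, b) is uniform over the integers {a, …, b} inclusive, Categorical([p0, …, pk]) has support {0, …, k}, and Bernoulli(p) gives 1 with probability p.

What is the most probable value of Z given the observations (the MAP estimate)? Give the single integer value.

argmax_v P(Z = v | obs) = 2

Enumerate traces; 10 have nonzero weight after conditioning:
  (Y=0, X=1, W=2, Z=2) weight 1/88
  (Y=0, X=1, W=3, Z=2) weight 1/88
  (Y=1, X=1, W=2, Z=1) weight 1/88
  (Y=1, X=1, W=3, Z=1) weight 1/88
  (Y=2, X=1, W=2, Z=0) weight 1/88
  (Y=2, X=1, W=2, Z=3) weight 1/88
  (Y=2, X=1, W=3, Z=0) weight 1/88
  (Y=2, X=1, W=3, Z=3) weight 1/88
  … 2 more
Group by Z:
  weight(Z=0) = 1/44
  weight(Z=1) = 1/44
  weight(Z=2) = 7/132
  weight(Z=3) = 1/44
Total weight = 1/44 + 1/44 + 7/132 + 1/44 = 4/33
P(Z=0 | obs) = 1/44 / 4/33 = 3/16
P(Z=1 | obs) = 1/44 / 4/33 = 3/16
P(Z=2 | obs) = 7/132 / 4/33 = 7/16
P(Z=3 | obs) = 1/44 / 4/33 = 3/16
argmax = 2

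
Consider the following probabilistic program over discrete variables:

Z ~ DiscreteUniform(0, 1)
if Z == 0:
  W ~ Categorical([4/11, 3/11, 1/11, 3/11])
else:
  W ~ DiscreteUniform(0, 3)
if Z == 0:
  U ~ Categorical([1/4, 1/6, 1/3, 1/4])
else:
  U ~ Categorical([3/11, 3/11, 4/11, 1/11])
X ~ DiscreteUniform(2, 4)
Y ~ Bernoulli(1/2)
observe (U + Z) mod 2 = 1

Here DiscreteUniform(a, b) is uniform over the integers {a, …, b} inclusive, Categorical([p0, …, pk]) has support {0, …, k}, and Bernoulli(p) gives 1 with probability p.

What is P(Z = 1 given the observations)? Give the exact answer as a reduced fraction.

Enumerate traces; 96 have nonzero weight after conditioning:
  (Z=0, W=0, U=1, X=2, Y=0) weight 1/198
  (Z=0, W=0, U=1, X=2, Y=1) weight 1/198
  (Z=0, W=0, U=1, X=3, Y=0) weight 1/198
  (Z=0, W=0, U=1, X=3, Y=1) weight 1/198
  (Z=0, W=0, U=1, X=4, Y=0) weight 1/198
  (Z=0, W=0, U=1, X=4, Y=1) weight 1/198
  (Z=0, W=0, U=3, X=2, Y=0) weight 1/132
  (Z=0, W=0, U=3, X=2, Y=1) weight 1/132
  (Z=1, W=0, U=0, X=2, Y=0) weight 1/176
  … 87 more
Group by Z:
  weight(Z=0) = 5/24
  weight(Z=1) = 7/22
Total weight = 5/24 + 7/22 = 139/264
P(Z=0 | obs) = 5/24 / 139/264 = 55/139
P(Z=1 | obs) = 7/22 / 139/264 = 84/139

P(Z = 1 | obs) = 84/139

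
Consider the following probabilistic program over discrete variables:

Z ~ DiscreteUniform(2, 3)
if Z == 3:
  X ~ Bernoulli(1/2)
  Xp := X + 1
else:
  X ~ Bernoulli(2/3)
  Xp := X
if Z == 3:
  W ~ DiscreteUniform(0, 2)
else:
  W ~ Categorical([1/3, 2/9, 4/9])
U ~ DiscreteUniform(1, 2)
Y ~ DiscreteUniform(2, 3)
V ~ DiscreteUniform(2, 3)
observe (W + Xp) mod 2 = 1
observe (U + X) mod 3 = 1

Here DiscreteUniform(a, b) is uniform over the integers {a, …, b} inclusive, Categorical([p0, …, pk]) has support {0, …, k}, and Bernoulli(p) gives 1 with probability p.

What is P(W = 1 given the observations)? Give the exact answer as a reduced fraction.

P(W = 1 | obs) = 2/11

Enumerate traces; 12 have nonzero weight after conditioning:
  (Z=2, X=0, W=1, U=1, Y=2, V=2) weight 1/216
  (Z=2, X=0, W=1, U=1, Y=2, V=3) weight 1/216
  (Z=2, X=0, W=1, U=1, Y=3, V=2) weight 1/216
  (Z=2, X=0, W=1, U=1, Y=3, V=3) weight 1/216
  (Z=3, X=0, W=0, U=1, Y=2, V=2) weight 1/96
  (Z=3, X=0, W=0, U=1, Y=2, V=3) weight 1/96
  (Z=3, X=0, W=0, U=1, Y=3, V=2) weight 1/96
  (Z=3, X=0, W=0, U=1, Y=3, V=3) weight 1/96
  (Z=3, X=0, W=2, U=1, Y=2, V=2) weight 1/96
  … 3 more
Group by W:
  weight(W=0) = 1/24
  weight(W=1) = 1/54
  weight(W=2) = 1/24
Total weight = 1/24 + 1/54 + 1/24 = 11/108
P(W=0 | obs) = 1/24 / 11/108 = 9/22
P(W=1 | obs) = 1/54 / 11/108 = 2/11
P(W=2 | obs) = 1/24 / 11/108 = 9/22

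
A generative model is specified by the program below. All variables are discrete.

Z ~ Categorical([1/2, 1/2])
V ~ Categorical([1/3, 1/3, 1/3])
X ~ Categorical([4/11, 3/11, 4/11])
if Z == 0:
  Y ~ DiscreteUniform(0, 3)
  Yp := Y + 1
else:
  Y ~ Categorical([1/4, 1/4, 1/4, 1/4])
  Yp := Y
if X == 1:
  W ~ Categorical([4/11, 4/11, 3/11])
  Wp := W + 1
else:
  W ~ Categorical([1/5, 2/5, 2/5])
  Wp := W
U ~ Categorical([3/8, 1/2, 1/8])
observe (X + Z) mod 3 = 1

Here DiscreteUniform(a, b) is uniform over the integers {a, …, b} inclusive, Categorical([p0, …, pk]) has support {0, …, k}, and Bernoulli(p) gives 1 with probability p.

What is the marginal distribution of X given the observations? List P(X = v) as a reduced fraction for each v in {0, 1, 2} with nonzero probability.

P(X=0) = 4/7, P(X=1) = 3/7

Enumerate traces; 216 have nonzero weight after conditioning:
  (Z=0, V=0, X=1, Y=0, W=0, U=0) weight 3/1936
  (Z=0, V=0, X=1, Y=0, W=0, U=1) weight 1/484
  (Z=0, V=0, X=1, Y=0, W=0, U=2) weight 1/1936
  (Z=0, V=0, X=1, Y=0, W=1, U=0) weight 3/1936
  (Z=0, V=0, X=1, Y=0, W=1, U=1) weight 1/484
  (Z=0, V=0, X=1, Y=0, W=1, U=2) weight 1/1936
  (Z=0, V=0, X=1, Y=0, W=2, U=0) weight 9/7744
  (Z=0, V=0, X=1, Y=0, W=2, U=1) weight 3/1936
  (Z=1, V=0, X=0, Y=0, W=0, U=0) weight 1/880
  … 207 more
Group by X:
  weight(X=0) = 2/11
  weight(X=1) = 3/22
Total weight = 2/11 + 3/22 = 7/22
P(X=0 | obs) = 2/11 / 7/22 = 4/7
P(X=1 | obs) = 3/22 / 7/22 = 3/7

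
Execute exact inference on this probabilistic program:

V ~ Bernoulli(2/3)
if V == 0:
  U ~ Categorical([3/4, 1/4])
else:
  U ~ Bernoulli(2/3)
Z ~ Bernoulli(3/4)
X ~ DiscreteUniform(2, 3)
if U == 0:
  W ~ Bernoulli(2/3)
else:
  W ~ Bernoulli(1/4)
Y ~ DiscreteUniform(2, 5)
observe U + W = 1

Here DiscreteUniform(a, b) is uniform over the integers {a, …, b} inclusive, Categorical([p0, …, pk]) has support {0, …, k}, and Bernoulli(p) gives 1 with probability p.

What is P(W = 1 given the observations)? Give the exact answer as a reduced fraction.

Enumerate traces; 64 have nonzero weight after conditioning:
  (V=0, U=0, Z=0, X=2, W=1, Y=2) weight 1/192
  (V=0, U=0, Z=0, X=2, W=1, Y=3) weight 1/192
  (V=0, U=0, Z=0, X=2, W=1, Y=4) weight 1/192
  (V=0, U=0, Z=0, X=2, W=1, Y=5) weight 1/192
  (V=0, U=0, Z=0, X=3, W=1, Y=2) weight 1/192
  (V=0, U=0, Z=0, X=3, W=1, Y=3) weight 1/192
  (V=0, U=0, Z=0, X=3, W=1, Y=4) weight 1/192
  (V=0, U=0, Z=0, X=3, W=1, Y=5) weight 1/192
  (V=0, U=1, Z=0, X=2, W=0, Y=2) weight 1/512
  … 55 more
Group by W:
  weight(W=0) = 19/48
  weight(W=1) = 17/54
Total weight = 19/48 + 17/54 = 307/432
P(W=0 | obs) = 19/48 / 307/432 = 171/307
P(W=1 | obs) = 17/54 / 307/432 = 136/307

P(W = 1 | obs) = 136/307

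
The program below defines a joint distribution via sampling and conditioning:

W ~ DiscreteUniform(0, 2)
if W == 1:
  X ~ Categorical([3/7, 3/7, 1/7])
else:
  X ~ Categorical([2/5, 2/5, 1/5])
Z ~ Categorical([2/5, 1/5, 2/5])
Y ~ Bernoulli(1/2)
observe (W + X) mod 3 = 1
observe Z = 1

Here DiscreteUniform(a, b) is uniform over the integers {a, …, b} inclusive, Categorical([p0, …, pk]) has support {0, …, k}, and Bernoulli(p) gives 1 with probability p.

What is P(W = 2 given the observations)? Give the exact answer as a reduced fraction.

Enumerate traces; 6 have nonzero weight after conditioning:
  (W=0, X=1, Z=1, Y=0) weight 1/75
  (W=0, X=1, Z=1, Y=1) weight 1/75
  (W=1, X=0, Z=1, Y=0) weight 1/70
  (W=1, X=0, Z=1, Y=1) weight 1/70
  (W=2, X=2, Z=1, Y=0) weight 1/150
  (W=2, X=2, Z=1, Y=1) weight 1/150
Group by W:
  weight(W=0) = 2/75
  weight(W=1) = 1/35
  weight(W=2) = 1/75
Total weight = 2/75 + 1/35 + 1/75 = 12/175
P(W=0 | obs) = 2/75 / 12/175 = 7/18
P(W=1 | obs) = 1/35 / 12/175 = 5/12
P(W=2 | obs) = 1/75 / 12/175 = 7/36

P(W = 2 | obs) = 7/36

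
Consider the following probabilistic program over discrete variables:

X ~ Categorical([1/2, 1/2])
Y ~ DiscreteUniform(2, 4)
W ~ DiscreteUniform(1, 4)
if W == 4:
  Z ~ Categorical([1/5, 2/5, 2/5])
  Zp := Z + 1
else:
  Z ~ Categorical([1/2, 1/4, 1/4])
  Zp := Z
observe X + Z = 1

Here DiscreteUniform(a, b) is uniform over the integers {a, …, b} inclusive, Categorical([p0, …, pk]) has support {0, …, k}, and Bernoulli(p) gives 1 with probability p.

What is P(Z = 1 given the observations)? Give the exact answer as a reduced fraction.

Enumerate traces; 24 have nonzero weight after conditioning:
  (X=0, Y=2, W=1, Z=1) weight 1/96
  (X=0, Y=2, W=2, Z=1) weight 1/96
  (X=0, Y=2, W=3, Z=1) weight 1/96
  (X=0, Y=2, W=4, Z=1) weight 1/60
  (X=0, Y=3, W=1, Z=1) weight 1/96
  (X=0, Y=3, W=2, Z=1) weight 1/96
  (X=0, Y=3, W=3, Z=1) weight 1/96
  (X=0, Y=3, W=4, Z=1) weight 1/60
  (X=1, Y=2, W=1, Z=0) weight 1/48
  … 15 more
Group by Z:
  weight(Z=0) = 17/80
  weight(Z=1) = 23/160
Total weight = 17/80 + 23/160 = 57/160
P(Z=0 | obs) = 17/80 / 57/160 = 34/57
P(Z=1 | obs) = 23/160 / 57/160 = 23/57

P(Z = 1 | obs) = 23/57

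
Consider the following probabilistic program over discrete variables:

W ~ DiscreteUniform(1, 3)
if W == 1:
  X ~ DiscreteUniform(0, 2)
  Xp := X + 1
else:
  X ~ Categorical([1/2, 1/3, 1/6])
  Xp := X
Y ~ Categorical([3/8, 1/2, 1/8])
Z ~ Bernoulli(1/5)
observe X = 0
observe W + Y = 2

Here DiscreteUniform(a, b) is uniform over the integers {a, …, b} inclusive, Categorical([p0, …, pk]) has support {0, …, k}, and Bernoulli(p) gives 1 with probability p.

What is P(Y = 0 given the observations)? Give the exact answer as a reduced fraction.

Enumerate traces; 4 have nonzero weight after conditioning:
  (W=1, X=0, Y=1, Z=0) weight 2/45
  (W=1, X=0, Y=1, Z=1) weight 1/90
  (W=2, X=0, Y=0, Z=0) weight 1/20
  (W=2, X=0, Y=0, Z=1) weight 1/80
Group by Y:
  weight(Y=0) = 1/16
  weight(Y=1) = 1/18
Total weight = 1/16 + 1/18 = 17/144
P(Y=0 | obs) = 1/16 / 17/144 = 9/17
P(Y=1 | obs) = 1/18 / 17/144 = 8/17

P(Y = 0 | obs) = 9/17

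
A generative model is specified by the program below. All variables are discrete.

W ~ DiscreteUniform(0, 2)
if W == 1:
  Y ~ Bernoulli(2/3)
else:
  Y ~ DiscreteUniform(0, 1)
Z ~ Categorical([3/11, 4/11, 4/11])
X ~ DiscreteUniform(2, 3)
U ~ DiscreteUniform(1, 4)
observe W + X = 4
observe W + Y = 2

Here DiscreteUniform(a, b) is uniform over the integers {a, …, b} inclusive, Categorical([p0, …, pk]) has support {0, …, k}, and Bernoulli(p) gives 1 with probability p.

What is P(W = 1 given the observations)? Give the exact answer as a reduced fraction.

P(W = 1 | obs) = 4/7

Enumerate traces; 24 have nonzero weight after conditioning:
  (W=1, Y=1, Z=0, X=3, U=1) weight 1/132
  (W=1, Y=1, Z=0, X=3, U=2) weight 1/132
  (W=1, Y=1, Z=0, X=3, U=3) weight 1/132
  (W=1, Y=1, Z=0, X=3, U=4) weight 1/132
  (W=1, Y=1, Z=1, X=3, U=1) weight 1/99
  (W=1, Y=1, Z=1, X=3, U=2) weight 1/99
  (W=1, Y=1, Z=1, X=3, U=3) weight 1/99
  (W=1, Y=1, Z=1, X=3, U=4) weight 1/99
  (W=2, Y=0, Z=0, X=2, U=1) weight 1/176
  … 15 more
Group by W:
  weight(W=1) = 1/9
  weight(W=2) = 1/12
Total weight = 1/9 + 1/12 = 7/36
P(W=1 | obs) = 1/9 / 7/36 = 4/7
P(W=2 | obs) = 1/12 / 7/36 = 3/7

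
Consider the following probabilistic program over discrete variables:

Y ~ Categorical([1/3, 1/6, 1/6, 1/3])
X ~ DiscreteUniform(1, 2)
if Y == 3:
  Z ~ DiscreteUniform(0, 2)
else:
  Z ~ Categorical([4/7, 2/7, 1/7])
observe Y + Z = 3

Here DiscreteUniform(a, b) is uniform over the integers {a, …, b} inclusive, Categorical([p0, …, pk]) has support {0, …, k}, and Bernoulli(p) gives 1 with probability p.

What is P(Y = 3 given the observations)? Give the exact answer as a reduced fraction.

Enumerate traces; 6 have nonzero weight after conditioning:
  (Y=1, X=1, Z=2) weight 1/84
  (Y=1, X=2, Z=2) weight 1/84
  (Y=2, X=1, Z=1) weight 1/42
  (Y=2, X=2, Z=1) weight 1/42
  (Y=3, X=1, Z=0) weight 1/18
  (Y=3, X=2, Z=0) weight 1/18
Group by Y:
  weight(Y=1) = 1/42
  weight(Y=2) = 1/21
  weight(Y=3) = 1/9
Total weight = 1/42 + 1/21 + 1/9 = 23/126
P(Y=1 | obs) = 1/42 / 23/126 = 3/23
P(Y=2 | obs) = 1/21 / 23/126 = 6/23
P(Y=3 | obs) = 1/9 / 23/126 = 14/23

P(Y = 3 | obs) = 14/23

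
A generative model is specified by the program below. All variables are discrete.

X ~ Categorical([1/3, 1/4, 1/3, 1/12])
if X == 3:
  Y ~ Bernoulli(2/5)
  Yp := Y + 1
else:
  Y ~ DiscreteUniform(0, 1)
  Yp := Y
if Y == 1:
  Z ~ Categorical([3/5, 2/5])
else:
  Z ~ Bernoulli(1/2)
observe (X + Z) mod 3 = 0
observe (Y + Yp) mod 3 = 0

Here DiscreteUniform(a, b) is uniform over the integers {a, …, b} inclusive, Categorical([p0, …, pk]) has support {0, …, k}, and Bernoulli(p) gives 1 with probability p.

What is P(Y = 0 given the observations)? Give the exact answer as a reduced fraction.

Enumerate traces; 3 have nonzero weight after conditioning:
  (X=0, Y=0, Z=0) weight 1/12
  (X=2, Y=0, Z=1) weight 1/12
  (X=3, Y=1, Z=0) weight 1/50
Group by Y:
  weight(Y=0) = 1/6
  weight(Y=1) = 1/50
Total weight = 1/6 + 1/50 = 14/75
P(Y=0 | obs) = 1/6 / 14/75 = 25/28
P(Y=1 | obs) = 1/50 / 14/75 = 3/28

P(Y = 0 | obs) = 25/28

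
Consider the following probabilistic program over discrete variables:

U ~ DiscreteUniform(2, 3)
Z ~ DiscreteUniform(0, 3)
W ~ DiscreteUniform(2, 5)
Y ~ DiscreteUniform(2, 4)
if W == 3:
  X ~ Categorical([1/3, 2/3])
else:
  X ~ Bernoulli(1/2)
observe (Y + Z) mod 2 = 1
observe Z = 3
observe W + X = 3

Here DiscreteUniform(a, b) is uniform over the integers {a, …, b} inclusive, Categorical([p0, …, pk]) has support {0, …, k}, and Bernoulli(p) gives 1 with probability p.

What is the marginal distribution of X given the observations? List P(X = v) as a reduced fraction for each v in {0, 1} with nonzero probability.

Enumerate traces; 8 have nonzero weight after conditioning:
  (U=2, Z=3, W=2, Y=2, X=1) weight 1/192
  (U=2, Z=3, W=2, Y=4, X=1) weight 1/192
  (U=2, Z=3, W=3, Y=2, X=0) weight 1/288
  (U=2, Z=3, W=3, Y=4, X=0) weight 1/288
  (U=3, Z=3, W=2, Y=2, X=1) weight 1/192
  (U=3, Z=3, W=2, Y=4, X=1) weight 1/192
  (U=3, Z=3, W=3, Y=2, X=0) weight 1/288
  (U=3, Z=3, W=3, Y=4, X=0) weight 1/288
Group by X:
  weight(X=0) = 1/72
  weight(X=1) = 1/48
Total weight = 1/72 + 1/48 = 5/144
P(X=0 | obs) = 1/72 / 5/144 = 2/5
P(X=1 | obs) = 1/48 / 5/144 = 3/5

P(X=0) = 2/5, P(X=1) = 3/5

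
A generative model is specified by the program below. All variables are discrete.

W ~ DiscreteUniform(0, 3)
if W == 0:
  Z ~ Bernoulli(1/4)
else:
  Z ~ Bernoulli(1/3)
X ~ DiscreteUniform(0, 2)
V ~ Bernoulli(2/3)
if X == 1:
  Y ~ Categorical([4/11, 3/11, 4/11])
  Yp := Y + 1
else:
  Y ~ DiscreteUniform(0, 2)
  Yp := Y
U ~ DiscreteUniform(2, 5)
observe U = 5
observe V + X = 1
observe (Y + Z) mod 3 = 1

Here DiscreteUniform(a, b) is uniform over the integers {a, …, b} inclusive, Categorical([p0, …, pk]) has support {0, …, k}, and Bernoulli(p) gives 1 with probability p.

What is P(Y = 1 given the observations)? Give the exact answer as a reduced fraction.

P(Y = 1 | obs) = 341/511

Enumerate traces; 16 have nonzero weight after conditioning:
  (W=0, Z=0, X=0, V=1, Y=1, U=5) weight 1/288
  (W=0, Z=0, X=1, V=0, Y=1, U=5) weight 1/704
  (W=0, Z=1, X=0, V=1, Y=0, U=5) weight 1/864
  (W=0, Z=1, X=1, V=0, Y=0, U=5) weight 1/1584
  (W=1, Z=0, X=0, V=1, Y=1, U=5) weight 1/324
  (W=1, Z=0, X=1, V=0, Y=1, U=5) weight 1/792
  (W=1, Z=1, X=0, V=1, Y=0, U=5) weight 1/648
  (W=1, Z=1, X=1, V=0, Y=0, U=5) weight 1/1188
  … 8 more
Group by Y:
  weight(Y=0) = 85/9504
  weight(Y=1) = 31/1728
Total weight = 85/9504 + 31/1728 = 511/19008
P(Y=0 | obs) = 85/9504 / 511/19008 = 170/511
P(Y=1 | obs) = 31/1728 / 511/19008 = 341/511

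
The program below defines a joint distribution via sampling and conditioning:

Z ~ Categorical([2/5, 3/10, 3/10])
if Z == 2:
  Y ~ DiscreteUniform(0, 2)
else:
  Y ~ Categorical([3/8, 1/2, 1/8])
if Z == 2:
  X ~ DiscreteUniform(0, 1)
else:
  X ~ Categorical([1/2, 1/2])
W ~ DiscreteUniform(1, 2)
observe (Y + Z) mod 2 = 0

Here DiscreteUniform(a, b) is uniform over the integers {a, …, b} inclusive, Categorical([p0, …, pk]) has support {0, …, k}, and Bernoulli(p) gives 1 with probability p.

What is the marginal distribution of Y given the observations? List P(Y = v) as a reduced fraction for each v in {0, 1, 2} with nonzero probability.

P(Y=0) = 5/11, P(Y=1) = 3/11, P(Y=2) = 3/11

Enumerate traces; 20 have nonzero weight after conditioning:
  (Z=0, Y=0, X=0, W=1) weight 3/80
  (Z=0, Y=0, X=0, W=2) weight 3/80
  (Z=0, Y=0, X=1, W=1) weight 3/80
  (Z=0, Y=0, X=1, W=2) weight 3/80
  (Z=0, Y=2, X=0, W=1) weight 1/80
  (Z=0, Y=2, X=0, W=2) weight 1/80
  (Z=0, Y=2, X=1, W=1) weight 1/80
  (Z=0, Y=2, X=1, W=2) weight 1/80
  (Z=1, Y=1, X=0, W=1) weight 3/80
  … 11 more
Group by Y:
  weight(Y=0) = 1/4
  weight(Y=1) = 3/20
  weight(Y=2) = 3/20
Total weight = 1/4 + 3/20 + 3/20 = 11/20
P(Y=0 | obs) = 1/4 / 11/20 = 5/11
P(Y=1 | obs) = 3/20 / 11/20 = 3/11
P(Y=2 | obs) = 3/20 / 11/20 = 3/11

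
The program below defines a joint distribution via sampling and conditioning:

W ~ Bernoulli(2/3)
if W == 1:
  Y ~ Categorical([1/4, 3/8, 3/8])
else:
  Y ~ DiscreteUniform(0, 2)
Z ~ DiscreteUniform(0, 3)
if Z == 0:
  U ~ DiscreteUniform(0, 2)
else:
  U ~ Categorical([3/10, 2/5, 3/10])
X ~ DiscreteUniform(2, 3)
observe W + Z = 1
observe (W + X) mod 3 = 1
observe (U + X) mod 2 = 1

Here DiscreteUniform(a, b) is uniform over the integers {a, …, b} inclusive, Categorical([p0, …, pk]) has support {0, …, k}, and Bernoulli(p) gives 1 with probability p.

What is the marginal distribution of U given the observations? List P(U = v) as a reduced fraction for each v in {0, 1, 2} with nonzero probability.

P(U=0) = 1/2, P(U=2) = 1/2

Enumerate traces; 6 have nonzero weight after conditioning:
  (W=1, Y=0, Z=0, U=0, X=3) weight 1/144
  (W=1, Y=0, Z=0, U=2, X=3) weight 1/144
  (W=1, Y=1, Z=0, U=0, X=3) weight 1/96
  (W=1, Y=1, Z=0, U=2, X=3) weight 1/96
  (W=1, Y=2, Z=0, U=0, X=3) weight 1/96
  (W=1, Y=2, Z=0, U=2, X=3) weight 1/96
Group by U:
  weight(U=0) = 1/36
  weight(U=2) = 1/36
Total weight = 1/36 + 1/36 = 1/18
P(U=0 | obs) = 1/36 / 1/18 = 1/2
P(U=2 | obs) = 1/36 / 1/18 = 1/2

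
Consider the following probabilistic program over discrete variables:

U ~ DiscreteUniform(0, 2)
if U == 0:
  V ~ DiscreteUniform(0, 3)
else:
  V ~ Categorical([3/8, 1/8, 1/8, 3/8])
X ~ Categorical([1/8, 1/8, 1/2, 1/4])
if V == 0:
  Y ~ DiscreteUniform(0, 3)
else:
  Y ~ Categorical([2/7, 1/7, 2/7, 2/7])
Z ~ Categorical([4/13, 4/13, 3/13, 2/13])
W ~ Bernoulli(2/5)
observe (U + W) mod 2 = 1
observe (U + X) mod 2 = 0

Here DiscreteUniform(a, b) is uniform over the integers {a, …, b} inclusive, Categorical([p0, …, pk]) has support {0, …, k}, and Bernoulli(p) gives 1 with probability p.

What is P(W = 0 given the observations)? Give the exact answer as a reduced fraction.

Enumerate traces; 384 have nonzero weight after conditioning:
  (U=0, V=0, X=0, Y=0, Z=0, W=1) weight 1/3120
  (U=0, V=0, X=0, Y=0, Z=1, W=1) weight 1/3120
  (U=0, V=0, X=0, Y=0, Z=2, W=1) weight 1/4160
  (U=0, V=0, X=0, Y=0, Z=3, W=1) weight 1/6240
  (U=0, V=0, X=0, Y=1, Z=0, W=1) weight 1/3120
  (U=0, V=0, X=0, Y=1, Z=1, W=1) weight 1/3120
  (U=0, V=0, X=0, Y=1, Z=2, W=1) weight 1/4160
  (U=0, V=0, X=0, Y=1, Z=3, W=1) weight 1/6240
  (U=1, V=0, X=1, Y=0, Z=0, W=0) weight 3/4160
  … 375 more
Group by W:
  weight(W=0) = 3/40
  weight(W=1) = 1/6
Total weight = 3/40 + 1/6 = 29/120
P(W=0 | obs) = 3/40 / 29/120 = 9/29
P(W=1 | obs) = 1/6 / 29/120 = 20/29

P(W = 0 | obs) = 9/29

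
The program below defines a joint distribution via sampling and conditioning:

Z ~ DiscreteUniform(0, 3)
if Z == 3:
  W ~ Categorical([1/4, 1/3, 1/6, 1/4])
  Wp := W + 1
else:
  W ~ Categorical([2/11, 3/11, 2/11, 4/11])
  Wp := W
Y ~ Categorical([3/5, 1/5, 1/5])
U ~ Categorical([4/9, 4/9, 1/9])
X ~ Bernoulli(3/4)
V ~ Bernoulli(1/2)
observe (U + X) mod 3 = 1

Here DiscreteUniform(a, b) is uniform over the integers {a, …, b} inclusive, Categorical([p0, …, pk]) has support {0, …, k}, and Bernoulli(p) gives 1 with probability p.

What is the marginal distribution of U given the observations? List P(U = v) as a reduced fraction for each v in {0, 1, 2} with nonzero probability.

P(U=0) = 3/4, P(U=1) = 1/4

Enumerate traces; 192 have nonzero weight after conditioning:
  (Z=0, W=0, Y=0, U=0, X=1, V=0) weight 1/220
  (Z=0, W=0, Y=0, U=0, X=1, V=1) weight 1/220
  (Z=0, W=0, Y=0, U=1, X=0, V=0) weight 1/660
  (Z=0, W=0, Y=0, U=1, X=0, V=1) weight 1/660
  (Z=0, W=0, Y=1, U=0, X=1, V=0) weight 1/660
  (Z=0, W=0, Y=1, U=0, X=1, V=1) weight 1/660
  (Z=0, W=0, Y=1, U=1, X=0, V=0) weight 1/1980
  (Z=0, W=0, Y=1, U=1, X=0, V=1) weight 1/1980
  … 184 more
Group by U:
  weight(U=0) = 1/3
  weight(U=1) = 1/9
Total weight = 1/3 + 1/9 = 4/9
P(U=0 | obs) = 1/3 / 4/9 = 3/4
P(U=1 | obs) = 1/9 / 4/9 = 1/4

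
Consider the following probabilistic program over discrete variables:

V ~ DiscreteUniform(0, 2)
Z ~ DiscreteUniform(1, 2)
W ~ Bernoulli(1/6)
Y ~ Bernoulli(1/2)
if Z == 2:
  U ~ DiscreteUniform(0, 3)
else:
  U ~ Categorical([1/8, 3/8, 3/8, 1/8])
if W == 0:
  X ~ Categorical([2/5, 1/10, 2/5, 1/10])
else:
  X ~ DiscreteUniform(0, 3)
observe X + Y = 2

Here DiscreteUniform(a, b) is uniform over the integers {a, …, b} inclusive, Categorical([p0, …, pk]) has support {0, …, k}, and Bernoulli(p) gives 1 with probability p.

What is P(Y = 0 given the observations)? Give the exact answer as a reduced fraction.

Enumerate traces; 96 have nonzero weight after conditioning:
  (V=0, Z=1, W=0, Y=0, U=0, X=2) weight 1/288
  (V=0, Z=1, W=0, Y=0, U=1, X=2) weight 1/96
  (V=0, Z=1, W=0, Y=0, U=2, X=2) weight 1/96
  (V=0, Z=1, W=0, Y=0, U=3, X=2) weight 1/288
  (V=0, Z=1, W=0, Y=1, U=0, X=1) weight 1/1152
  (V=0, Z=1, W=0, Y=1, U=1, X=1) weight 1/384
  (V=0, Z=1, W=0, Y=1, U=2, X=1) weight 1/384
  (V=0, Z=1, W=0, Y=1, U=3, X=1) weight 1/1152
  … 88 more
Group by Y:
  weight(Y=0) = 3/16
  weight(Y=1) = 1/16
Total weight = 3/16 + 1/16 = 1/4
P(Y=0 | obs) = 3/16 / 1/4 = 3/4
P(Y=1 | obs) = 1/16 / 1/4 = 1/4

P(Y = 0 | obs) = 3/4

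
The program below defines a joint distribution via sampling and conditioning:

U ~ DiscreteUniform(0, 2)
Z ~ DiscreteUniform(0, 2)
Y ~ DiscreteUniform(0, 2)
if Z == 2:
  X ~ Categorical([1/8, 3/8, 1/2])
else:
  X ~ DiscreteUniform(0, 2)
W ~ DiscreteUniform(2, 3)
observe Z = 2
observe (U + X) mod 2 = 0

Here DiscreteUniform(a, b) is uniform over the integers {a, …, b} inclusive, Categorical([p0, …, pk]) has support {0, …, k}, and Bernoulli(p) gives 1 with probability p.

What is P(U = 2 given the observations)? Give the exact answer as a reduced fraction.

P(U = 2 | obs) = 5/13

Enumerate traces; 30 have nonzero weight after conditioning:
  (U=0, Z=2, Y=0, X=0, W=2) weight 1/432
  (U=0, Z=2, Y=0, X=0, W=3) weight 1/432
  (U=0, Z=2, Y=0, X=2, W=2) weight 1/108
  (U=0, Z=2, Y=0, X=2, W=3) weight 1/108
  (U=0, Z=2, Y=1, X=0, W=2) weight 1/432
  (U=0, Z=2, Y=1, X=0, W=3) weight 1/432
  (U=0, Z=2, Y=1, X=2, W=2) weight 1/108
  (U=0, Z=2, Y=1, X=2, W=3) weight 1/108
  (U=1, Z=2, Y=0, X=1, W=2) weight 1/144
  (U=2, Z=2, Y=0, X=0, W=2) weight 1/432
  … 20 more
Group by U:
  weight(U=0) = 5/72
  weight(U=1) = 1/24
  weight(U=2) = 5/72
Total weight = 5/72 + 1/24 + 5/72 = 13/72
P(U=0 | obs) = 5/72 / 13/72 = 5/13
P(U=1 | obs) = 1/24 / 13/72 = 3/13
P(U=2 | obs) = 5/72 / 13/72 = 5/13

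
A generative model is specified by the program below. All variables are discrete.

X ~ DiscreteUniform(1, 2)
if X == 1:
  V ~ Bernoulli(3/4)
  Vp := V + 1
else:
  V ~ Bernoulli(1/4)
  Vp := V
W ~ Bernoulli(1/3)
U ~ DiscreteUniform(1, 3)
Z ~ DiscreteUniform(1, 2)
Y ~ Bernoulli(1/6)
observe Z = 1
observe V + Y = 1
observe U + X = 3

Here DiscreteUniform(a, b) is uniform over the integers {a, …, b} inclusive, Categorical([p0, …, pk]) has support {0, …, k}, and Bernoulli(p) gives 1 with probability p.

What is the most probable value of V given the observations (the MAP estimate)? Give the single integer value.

Enumerate traces; 8 have nonzero weight after conditioning:
  (X=1, V=0, W=0, U=2, Z=1, Y=1) weight 1/432
  (X=1, V=0, W=1, U=2, Z=1, Y=1) weight 1/864
  (X=1, V=1, W=0, U=2, Z=1, Y=0) weight 5/144
  (X=1, V=1, W=1, U=2, Z=1, Y=0) weight 5/288
  (X=2, V=0, W=0, U=1, Z=1, Y=1) weight 1/144
  (X=2, V=0, W=1, U=1, Z=1, Y=1) weight 1/288
  (X=2, V=1, W=0, U=1, Z=1, Y=0) weight 5/432
  (X=2, V=1, W=1, U=1, Z=1, Y=0) weight 5/864
Group by V:
  weight(V=0) = 1/72
  weight(V=1) = 5/72
Total weight = 1/72 + 5/72 = 1/12
P(V=0 | obs) = 1/72 / 1/12 = 1/6
P(V=1 | obs) = 5/72 / 1/12 = 5/6
argmax = 1

argmax_v P(V = v | obs) = 1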